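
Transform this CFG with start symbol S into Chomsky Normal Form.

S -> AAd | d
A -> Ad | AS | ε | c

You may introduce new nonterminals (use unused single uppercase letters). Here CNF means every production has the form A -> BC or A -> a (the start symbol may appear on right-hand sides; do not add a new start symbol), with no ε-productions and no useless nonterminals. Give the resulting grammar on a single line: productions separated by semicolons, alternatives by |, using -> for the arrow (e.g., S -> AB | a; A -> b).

S -> d | AB | AD; A -> c | d | AB | AC | AS; B -> d; C -> AB; D -> AB

Nullable: {A}; after ε-elimination: S -> d | Ad | AAd; A -> S | c | d | AS | Ad.
After unit-elimination: S -> d | Ad | AAd; A -> c | d | AS | Ad | AAd.
TERM: introduce B -> d and substitute in every rule of length ≥2.
BIN: A -> AAB becomes A -> AC, C -> AB; S -> AAB becomes S -> AD, D -> AB.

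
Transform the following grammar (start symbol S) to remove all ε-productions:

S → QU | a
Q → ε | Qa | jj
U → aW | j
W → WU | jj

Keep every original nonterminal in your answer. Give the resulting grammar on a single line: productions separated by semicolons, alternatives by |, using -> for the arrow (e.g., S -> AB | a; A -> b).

Nullable set: {Q}.
S -> QU: Q nullable, giving QU | U.
Drop Q -> ε.
Q -> Qa: Q nullable, giving Qa | a.
Unchanged (no nullable symbols): S -> a; Q -> jj; U -> aW; U -> j; W -> WU; W -> jj.

S -> U | a | QU; Q -> a | Qa | jj; U -> j | aW; W -> WU | jj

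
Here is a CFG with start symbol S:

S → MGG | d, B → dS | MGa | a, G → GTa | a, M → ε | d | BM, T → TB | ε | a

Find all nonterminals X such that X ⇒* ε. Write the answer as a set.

{M, T}

Directly nullable (have an ε-rule): {M, T}.
Not nullable: B, G, S — each has a terminal in every rule's right-hand side or depends on a non-nullable symbol.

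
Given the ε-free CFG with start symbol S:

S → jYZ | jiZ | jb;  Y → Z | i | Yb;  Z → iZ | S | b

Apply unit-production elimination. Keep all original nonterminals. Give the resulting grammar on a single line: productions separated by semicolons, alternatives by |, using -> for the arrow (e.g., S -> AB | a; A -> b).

S -> jb | jYZ | jiZ; Y -> b | i | Yb | iZ | jb | jYZ | jiZ; Z -> b | iZ | jb | jYZ | jiZ

Unit productions: Y->Z, Z->S.
Unit pairs (A ⇒* B via units): (Y,S), (Y,Z), (Z,S).
S: inherits non-unit rules of {S} → jYZ | jb | jiZ.
Y: inherits non-unit rules of {S, Y, Z} → Yb | b | i | iZ | jYZ | jb | jiZ.
Z: inherits non-unit rules of {S, Z} → b | iZ | jYZ | jb | jiZ.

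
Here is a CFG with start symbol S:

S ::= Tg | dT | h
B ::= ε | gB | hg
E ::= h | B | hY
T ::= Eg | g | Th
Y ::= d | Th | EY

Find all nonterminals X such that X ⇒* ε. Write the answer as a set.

Directly nullable (have an ε-rule): {B}.
E is nullable via E -> B (every symbol on the right is already known nullable).
Not nullable: S, T, Y — each has a terminal in every rule's right-hand side or depends on a non-nullable symbol.

{B, E}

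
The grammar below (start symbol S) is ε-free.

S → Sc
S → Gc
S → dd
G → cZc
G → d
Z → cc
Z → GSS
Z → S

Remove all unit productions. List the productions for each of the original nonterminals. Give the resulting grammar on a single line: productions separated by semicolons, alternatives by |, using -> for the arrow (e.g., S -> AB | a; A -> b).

S -> Gc | Sc | dd; G -> d | cZc; Z -> Gc | Sc | cc | dd | GSS

Unit productions: Z->S.
Unit pairs (A ⇒* B via units): (Z,S).
S: inherits non-unit rules of {S} → Gc | Sc | dd.
G: inherits non-unit rules of {G} → cZc | d.
Z: inherits non-unit rules of {S, Z} → GSS | Gc | Sc | cc | dd.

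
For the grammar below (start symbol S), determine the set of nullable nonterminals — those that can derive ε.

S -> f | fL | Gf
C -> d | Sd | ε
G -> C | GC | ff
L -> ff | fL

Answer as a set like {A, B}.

Directly nullable (have an ε-rule): {C}.
G is nullable via G -> C (every symbol on the right is already known nullable).
Not nullable: L, S — each has a terminal in every rule's right-hand side or depends on a non-nullable symbol.

{C, G}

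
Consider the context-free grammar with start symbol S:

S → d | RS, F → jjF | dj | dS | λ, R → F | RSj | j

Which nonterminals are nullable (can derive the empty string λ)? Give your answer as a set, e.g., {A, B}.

{F, R}

Directly nullable (have an ε-rule): {F}.
R is nullable via R -> F (every symbol on the right is already known nullable).
Not nullable: S — each has a terminal in every rule's right-hand side or depends on a non-nullable symbol.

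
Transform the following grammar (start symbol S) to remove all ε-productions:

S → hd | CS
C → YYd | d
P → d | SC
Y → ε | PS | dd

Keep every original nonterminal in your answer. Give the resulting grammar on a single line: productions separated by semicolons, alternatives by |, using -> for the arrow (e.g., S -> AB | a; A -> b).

Nullable set: {Y}.
C -> YYd: Y, Y nullable, giving YYd | Yd | d.
Drop Y -> ε.
Unchanged (no nullable symbols): S -> CS; S -> hd; C -> d; P -> SC; P -> d; Y -> PS; Y -> dd.

S -> CS | hd; C -> d | Yd | YYd; P -> d | SC; Y -> PS | dd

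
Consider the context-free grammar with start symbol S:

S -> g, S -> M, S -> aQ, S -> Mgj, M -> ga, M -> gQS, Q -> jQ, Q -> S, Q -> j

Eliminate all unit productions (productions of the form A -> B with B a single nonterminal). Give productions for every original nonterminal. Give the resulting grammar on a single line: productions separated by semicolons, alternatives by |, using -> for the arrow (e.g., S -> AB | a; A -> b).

Unit productions: Q->S, S->M.
Unit pairs (A ⇒* B via units): (Q,M), (Q,S), (S,M).
S: inherits non-unit rules of {M, S} → Mgj | aQ | g | gQS | ga.
M: inherits non-unit rules of {M} → gQS | ga.
Q: inherits non-unit rules of {M, Q, S} → Mgj | aQ | g | gQS | ga | j | jQ.

S -> g | aQ | ga | Mgj | gQS; M -> ga | gQS; Q -> g | j | aQ | ga | jQ | Mgj | gQS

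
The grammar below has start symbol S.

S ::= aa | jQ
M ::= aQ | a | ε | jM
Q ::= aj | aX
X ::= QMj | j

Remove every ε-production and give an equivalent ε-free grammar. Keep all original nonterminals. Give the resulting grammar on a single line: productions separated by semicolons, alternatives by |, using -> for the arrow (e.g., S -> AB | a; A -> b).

Nullable set: {M}.
Drop M -> ε.
M -> jM: M nullable, giving j | jM.
X -> QMj: M nullable, giving QMj | Qj.
Unchanged (no nullable symbols): S -> aa; S -> jQ; M -> a; M -> aQ; Q -> aX; Q -> aj; X -> j.

S -> aa | jQ; M -> a | j | aQ | jM; Q -> aX | aj; X -> j | Qj | QMj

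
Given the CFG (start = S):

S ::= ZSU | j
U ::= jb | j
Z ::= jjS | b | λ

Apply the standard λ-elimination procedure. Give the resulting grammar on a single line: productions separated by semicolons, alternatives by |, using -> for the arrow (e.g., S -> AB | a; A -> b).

S -> j | SU | ZSU; U -> j | jb; Z -> b | jjS

Nullable set: {Z}.
S -> ZSU: Z nullable, giving SU | ZSU.
Drop Z -> λ.
Unchanged (no nullable symbols): S -> j; U -> j; U -> jb; Z -> b; Z -> jjS.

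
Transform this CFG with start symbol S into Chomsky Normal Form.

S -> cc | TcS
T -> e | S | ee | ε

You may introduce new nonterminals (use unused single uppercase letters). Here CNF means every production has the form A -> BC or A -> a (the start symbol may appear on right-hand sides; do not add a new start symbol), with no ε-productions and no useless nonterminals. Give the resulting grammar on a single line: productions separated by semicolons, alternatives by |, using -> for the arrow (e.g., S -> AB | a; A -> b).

Nullable: {T}; after ε-elimination: S -> cS | cc | TcS; T -> S | e | ee.
After unit-elimination: S -> cS | cc | TcS; T -> e | cS | cc | ee | TcS.
TERM: introduce A -> c, B -> e and substitute in every rule of length ≥2.
BIN: S -> TAS becomes S -> TC, C -> AS; T -> TAS becomes T -> TD, D -> AS.

S -> AA | AS | TC; A -> c; B -> e; C -> AS; D -> AS; T -> e | AA | AS | BB | TD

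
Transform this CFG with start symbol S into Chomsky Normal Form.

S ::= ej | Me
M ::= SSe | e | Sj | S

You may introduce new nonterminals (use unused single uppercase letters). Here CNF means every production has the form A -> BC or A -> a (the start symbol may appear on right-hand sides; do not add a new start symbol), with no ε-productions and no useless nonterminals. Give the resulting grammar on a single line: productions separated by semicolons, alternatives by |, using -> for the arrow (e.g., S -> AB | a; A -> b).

No ε-productions.
After unit-elimination: S -> Me | ej; M -> e | Me | Sj | ej | SSe.
TERM: introduce A -> e, B -> j and substitute in every rule of length ≥2.
BIN: M -> SSA becomes M -> SC, C -> SA.

S -> AB | MA; A -> e; B -> j; C -> SA; M -> e | AB | MA | SB | SC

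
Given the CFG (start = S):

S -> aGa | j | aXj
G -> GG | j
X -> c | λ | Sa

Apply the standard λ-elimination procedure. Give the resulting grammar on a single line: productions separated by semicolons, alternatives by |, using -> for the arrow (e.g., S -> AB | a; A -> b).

Nullable set: {X}.
S -> aXj: X nullable, giving aXj | aj.
Drop X -> λ.
Unchanged (no nullable symbols): S -> aGa; S -> j; G -> GG; G -> j; X -> Sa; X -> c.

S -> j | aj | aGa | aXj; G -> j | GG; X -> c | Sa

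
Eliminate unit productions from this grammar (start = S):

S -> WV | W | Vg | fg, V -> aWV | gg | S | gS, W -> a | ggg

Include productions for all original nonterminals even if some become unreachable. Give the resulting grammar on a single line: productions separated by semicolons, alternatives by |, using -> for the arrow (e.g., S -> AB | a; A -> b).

Unit productions: S->W, V->S.
Unit pairs (A ⇒* B via units): (S,W), (V,S), (V,W).
S: inherits non-unit rules of {S, W} → Vg | WV | a | fg | ggg.
V: inherits non-unit rules of {S, V, W} → Vg | WV | a | aWV | fg | gS | gg | ggg.
W: inherits non-unit rules of {W} → a | ggg.

S -> a | Vg | WV | fg | ggg; V -> a | Vg | WV | fg | gS | gg | aWV | ggg; W -> a | ggg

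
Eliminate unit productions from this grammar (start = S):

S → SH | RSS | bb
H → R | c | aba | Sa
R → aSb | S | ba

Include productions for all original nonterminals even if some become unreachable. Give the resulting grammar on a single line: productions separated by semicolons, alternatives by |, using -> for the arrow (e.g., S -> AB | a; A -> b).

Unit productions: H->R, R->S.
Unit pairs (A ⇒* B via units): (H,R), (H,S), (R,S).
S: inherits non-unit rules of {S} → RSS | SH | bb.
H: inherits non-unit rules of {H, R, S} → RSS | SH | Sa | aSb | aba | ba | bb | c.
R: inherits non-unit rules of {R, S} → RSS | SH | aSb | ba | bb.

S -> SH | bb | RSS; H -> c | SH | Sa | ba | bb | RSS | aSb | aba; R -> SH | ba | bb | RSS | aSb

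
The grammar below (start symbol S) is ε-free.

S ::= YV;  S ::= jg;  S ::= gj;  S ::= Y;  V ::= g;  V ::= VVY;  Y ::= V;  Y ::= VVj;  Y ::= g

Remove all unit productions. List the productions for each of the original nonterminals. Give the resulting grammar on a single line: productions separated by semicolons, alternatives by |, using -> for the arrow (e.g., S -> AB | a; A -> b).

S -> g | YV | gj | jg | VVY | VVj; V -> g | VVY; Y -> g | VVY | VVj

Unit productions: S->Y, Y->V.
Unit pairs (A ⇒* B via units): (S,V), (S,Y), (Y,V).
S: inherits non-unit rules of {S, V, Y} → VVY | VVj | YV | g | gj | jg.
V: inherits non-unit rules of {V} → VVY | g.
Y: inherits non-unit rules of {V, Y} → VVY | VVj | g.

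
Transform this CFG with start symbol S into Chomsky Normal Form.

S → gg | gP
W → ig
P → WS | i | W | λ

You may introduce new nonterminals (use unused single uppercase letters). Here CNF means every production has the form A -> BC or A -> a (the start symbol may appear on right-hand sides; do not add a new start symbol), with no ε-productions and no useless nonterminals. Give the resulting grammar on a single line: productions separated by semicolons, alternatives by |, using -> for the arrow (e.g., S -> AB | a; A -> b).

S -> g | BB | BP; A -> i; B -> g; P -> i | AB | WS; W -> AB

Nullable: {P}; after ε-elimination: S -> g | gP | gg; P -> W | i | WS; W -> ig.
After unit-elimination: S -> g | gP | gg; P -> i | WS | ig; W -> ig.
TERM: introduce B -> g, A -> i and substitute in every rule of length ≥2.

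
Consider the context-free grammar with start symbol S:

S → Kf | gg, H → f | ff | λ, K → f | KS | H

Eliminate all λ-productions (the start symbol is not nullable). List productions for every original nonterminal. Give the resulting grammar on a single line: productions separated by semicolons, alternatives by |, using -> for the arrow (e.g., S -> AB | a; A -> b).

Nullable set: {H, K}.
S -> Kf: K nullable, giving Kf | f.
Drop H -> λ.
K -> H: H nullable, giving H.
K -> KS: K nullable, giving KS | S.
Unchanged (no nullable symbols): S -> gg; H -> f; H -> ff; K -> f.

S -> f | Kf | gg; H -> f | ff; K -> H | S | f | KS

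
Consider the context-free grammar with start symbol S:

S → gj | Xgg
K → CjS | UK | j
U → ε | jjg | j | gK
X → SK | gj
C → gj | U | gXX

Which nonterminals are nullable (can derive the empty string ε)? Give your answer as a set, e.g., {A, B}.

Directly nullable (have an ε-rule): {U}.
C is nullable via C -> U (every symbol on the right is already known nullable).
Not nullable: K, S, X — each has a terminal in every rule's right-hand side or depends on a non-nullable symbol.

{C, U}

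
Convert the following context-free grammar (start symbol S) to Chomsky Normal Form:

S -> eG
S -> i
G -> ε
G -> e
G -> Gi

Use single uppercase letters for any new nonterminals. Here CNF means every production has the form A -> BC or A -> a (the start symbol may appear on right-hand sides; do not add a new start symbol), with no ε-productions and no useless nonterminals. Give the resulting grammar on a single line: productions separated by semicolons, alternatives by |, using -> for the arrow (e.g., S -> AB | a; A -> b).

Nullable: {G}; after ε-elimination: S -> e | i | eG; G -> e | i | Gi.
No unit productions to eliminate.
TERM: introduce B -> e, A -> i and substitute in every rule of length ≥2.

S -> e | i | BG; A -> i; B -> e; G -> e | i | GA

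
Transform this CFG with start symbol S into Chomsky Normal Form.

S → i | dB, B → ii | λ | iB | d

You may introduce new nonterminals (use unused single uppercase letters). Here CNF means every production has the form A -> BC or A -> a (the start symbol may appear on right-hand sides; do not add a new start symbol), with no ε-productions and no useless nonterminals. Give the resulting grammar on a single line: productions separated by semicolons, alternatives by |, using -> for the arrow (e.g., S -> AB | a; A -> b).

S -> d | i | CB; A -> i; B -> d | i | AA | AB; C -> d

Nullable: {B}; after ε-elimination: S -> d | i | dB; B -> d | i | iB | ii.
No unit productions to eliminate.
TERM: introduce C -> d, A -> i and substitute in every rule of length ≥2.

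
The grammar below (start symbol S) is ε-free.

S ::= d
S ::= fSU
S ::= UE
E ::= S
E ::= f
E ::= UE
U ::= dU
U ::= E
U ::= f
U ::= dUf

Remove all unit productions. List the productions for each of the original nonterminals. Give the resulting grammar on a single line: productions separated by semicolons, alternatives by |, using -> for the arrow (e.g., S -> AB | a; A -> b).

Unit productions: E->S, U->E.
Unit pairs (A ⇒* B via units): (E,S), (U,E), (U,S).
S: inherits non-unit rules of {S} → UE | d | fSU.
E: inherits non-unit rules of {E, S} → UE | d | f | fSU.
U: inherits non-unit rules of {E, S, U} → UE | d | dU | dUf | f | fSU.

S -> d | UE | fSU; E -> d | f | UE | fSU; U -> d | f | UE | dU | dUf | fSU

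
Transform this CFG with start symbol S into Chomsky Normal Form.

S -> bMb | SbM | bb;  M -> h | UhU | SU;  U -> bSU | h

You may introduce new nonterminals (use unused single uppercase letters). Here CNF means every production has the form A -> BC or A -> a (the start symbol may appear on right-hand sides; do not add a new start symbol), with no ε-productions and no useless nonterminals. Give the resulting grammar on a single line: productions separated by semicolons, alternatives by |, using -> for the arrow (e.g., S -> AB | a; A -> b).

S -> BB | BD | SE; A -> h; B -> b; C -> AU; D -> MB; E -> BM; F -> SU; M -> h | SU | UC; U -> h | BF

No ε-productions.
No unit productions to eliminate.
TERM: introduce B -> b, A -> h and substitute in every rule of length ≥2.
BIN: M -> UAU becomes M -> UC, C -> AU; S -> BMB becomes S -> BD, D -> MB; S -> SBM becomes S -> SE, E -> BM; U -> BSU becomes U -> BF, F -> SU.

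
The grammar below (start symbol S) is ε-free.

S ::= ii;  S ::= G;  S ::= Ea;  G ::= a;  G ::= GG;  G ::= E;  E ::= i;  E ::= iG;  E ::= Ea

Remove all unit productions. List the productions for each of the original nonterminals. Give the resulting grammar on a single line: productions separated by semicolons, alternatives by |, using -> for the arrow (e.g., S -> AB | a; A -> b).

Unit productions: G->E, S->G.
Unit pairs (A ⇒* B via units): (G,E), (S,E), (S,G).
S: inherits non-unit rules of {E, G, S} → Ea | GG | a | i | iG | ii.
E: inherits non-unit rules of {E} → Ea | i | iG.
G: inherits non-unit rules of {E, G} → Ea | GG | a | i | iG.

S -> a | i | Ea | GG | iG | ii; E -> i | Ea | iG; G -> a | i | Ea | GG | iG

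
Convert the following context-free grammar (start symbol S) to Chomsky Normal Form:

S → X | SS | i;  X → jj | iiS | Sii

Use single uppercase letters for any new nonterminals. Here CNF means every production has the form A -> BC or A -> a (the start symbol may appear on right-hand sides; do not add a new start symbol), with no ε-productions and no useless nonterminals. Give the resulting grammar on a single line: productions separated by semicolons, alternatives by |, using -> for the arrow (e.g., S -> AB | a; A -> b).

No ε-productions.
After unit-elimination: S -> i | SS | jj | Sii | iiS; X -> jj | Sii | iiS.
TERM: introduce A -> i, B -> j and substitute in every rule of length ≥2.
BIN: S -> AAS becomes S -> AC, C -> AS; S -> SAA becomes S -> SD, D -> AA; X -> AAS becomes X -> AE, E -> AS; X -> SAA becomes X -> SF, F -> AA.
Drop unreachable/unproductive: X.

S -> i | AC | BB | SD | SS; A -> i; B -> j; C -> AS; D -> AA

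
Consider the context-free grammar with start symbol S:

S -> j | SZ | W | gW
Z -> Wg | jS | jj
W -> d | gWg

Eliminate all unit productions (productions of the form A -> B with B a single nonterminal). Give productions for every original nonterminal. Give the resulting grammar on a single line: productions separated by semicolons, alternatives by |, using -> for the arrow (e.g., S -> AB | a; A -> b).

Unit productions: S->W.
Unit pairs (A ⇒* B via units): (S,W).
S: inherits non-unit rules of {S, W} → SZ | d | gW | gWg | j.
W: inherits non-unit rules of {W} → d | gWg.
Z: inherits non-unit rules of {Z} → Wg | jS | jj.

S -> d | j | SZ | gW | gWg; W -> d | gWg; Z -> Wg | jS | jj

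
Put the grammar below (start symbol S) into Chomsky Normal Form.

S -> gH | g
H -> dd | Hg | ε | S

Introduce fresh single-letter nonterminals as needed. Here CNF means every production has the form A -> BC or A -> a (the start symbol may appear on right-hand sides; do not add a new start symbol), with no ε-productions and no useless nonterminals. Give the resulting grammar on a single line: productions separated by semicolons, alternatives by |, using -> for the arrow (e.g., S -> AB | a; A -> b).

S -> g | AH; A -> g; B -> d; H -> g | AH | BB | HA

Nullable: {H}; after ε-elimination: S -> g | gH; H -> S | g | Hg | dd.
After unit-elimination: S -> g | gH; H -> g | Hg | dd | gH.
TERM: introduce B -> d, A -> g and substitute in every rule of length ≥2.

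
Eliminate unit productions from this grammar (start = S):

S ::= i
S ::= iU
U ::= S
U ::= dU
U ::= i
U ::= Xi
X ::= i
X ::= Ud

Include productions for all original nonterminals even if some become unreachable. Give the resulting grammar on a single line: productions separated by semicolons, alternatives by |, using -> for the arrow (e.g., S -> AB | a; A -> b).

Unit productions: U->S.
Unit pairs (A ⇒* B via units): (U,S).
S: inherits non-unit rules of {S} → i | iU.
U: inherits non-unit rules of {S, U} → Xi | dU | i | iU.
X: inherits non-unit rules of {X} → Ud | i.

S -> i | iU; U -> i | Xi | dU | iU; X -> i | Ud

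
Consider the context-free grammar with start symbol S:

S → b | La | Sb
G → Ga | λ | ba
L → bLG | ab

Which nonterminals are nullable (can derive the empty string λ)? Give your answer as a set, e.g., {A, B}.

{G}

Directly nullable (have an ε-rule): {G}.
Not nullable: L, S — each has a terminal in every rule's right-hand side or depends on a non-nullable symbol.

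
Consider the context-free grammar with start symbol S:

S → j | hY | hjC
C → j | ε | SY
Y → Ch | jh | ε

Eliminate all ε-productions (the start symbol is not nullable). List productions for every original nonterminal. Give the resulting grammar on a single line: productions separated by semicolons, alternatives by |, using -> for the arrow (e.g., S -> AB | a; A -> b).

S -> h | j | hY | hj | hjC; C -> S | j | SY; Y -> h | Ch | jh

Nullable set: {C, Y}.
S -> hY: Y nullable, giving h | hY.
S -> hjC: C nullable, giving hj | hjC.
Drop C -> ε.
C -> SY: Y nullable, giving S | SY.
Drop Y -> ε.
Y -> Ch: C nullable, giving Ch | h.
Unchanged (no nullable symbols): S -> j; C -> j; Y -> jh.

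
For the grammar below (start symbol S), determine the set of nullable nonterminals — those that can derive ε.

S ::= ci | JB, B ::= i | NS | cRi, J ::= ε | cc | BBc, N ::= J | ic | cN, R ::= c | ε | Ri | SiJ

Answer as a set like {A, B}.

Directly nullable (have an ε-rule): {J, R}.
N is nullable via N -> J (every symbol on the right is already known nullable).
Not nullable: B, S — each has a terminal in every rule's right-hand side or depends on a non-nullable symbol.

{J, N, R}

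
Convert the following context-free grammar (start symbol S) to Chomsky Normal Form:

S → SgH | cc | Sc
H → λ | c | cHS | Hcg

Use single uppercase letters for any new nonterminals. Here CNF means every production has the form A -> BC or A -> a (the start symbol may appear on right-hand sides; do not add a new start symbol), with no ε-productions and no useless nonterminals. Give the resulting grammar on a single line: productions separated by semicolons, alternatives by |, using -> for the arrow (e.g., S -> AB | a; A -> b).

S -> AA | SA | SB | SE; A -> c; B -> g; C -> HS; D -> AB; E -> BH; H -> c | AB | AC | AS | HD

Nullable: {H}; after ε-elimination: S -> Sc | Sg | cc | SgH; H -> c | cS | cg | Hcg | cHS.
No unit productions to eliminate.
TERM: introduce A -> c, B -> g and substitute in every rule of length ≥2.
BIN: H -> AHS becomes H -> AC, C -> HS; H -> HAB becomes H -> HD, D -> AB; S -> SBH becomes S -> SE, E -> BH.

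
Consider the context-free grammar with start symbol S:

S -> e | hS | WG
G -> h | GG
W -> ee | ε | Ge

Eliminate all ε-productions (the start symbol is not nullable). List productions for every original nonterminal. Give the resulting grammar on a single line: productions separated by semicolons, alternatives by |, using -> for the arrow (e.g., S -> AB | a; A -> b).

S -> G | e | WG | hS; G -> h | GG; W -> Ge | ee

Nullable set: {W}.
S -> WG: W nullable, giving G | WG.
Drop W -> ε.
Unchanged (no nullable symbols): S -> e; S -> hS; G -> GG; G -> h; W -> Ge; W -> ee.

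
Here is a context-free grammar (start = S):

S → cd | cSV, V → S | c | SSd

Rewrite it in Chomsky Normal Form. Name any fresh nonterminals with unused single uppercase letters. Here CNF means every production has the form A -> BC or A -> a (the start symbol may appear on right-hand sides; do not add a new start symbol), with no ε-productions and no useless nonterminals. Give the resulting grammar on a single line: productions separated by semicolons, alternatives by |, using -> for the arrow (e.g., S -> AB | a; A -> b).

No ε-productions.
After unit-elimination: S -> cd | cSV; V -> c | cd | SSd | cSV.
TERM: introduce A -> c, B -> d and substitute in every rule of length ≥2.
BIN: S -> ASV becomes S -> AC, C -> SV; V -> ASV becomes V -> AD, D -> SV; V -> SSB becomes V -> SE, E -> SB.

S -> AB | AC; A -> c; B -> d; C -> SV; D -> SV; E -> SB; V -> c | AB | AD | SE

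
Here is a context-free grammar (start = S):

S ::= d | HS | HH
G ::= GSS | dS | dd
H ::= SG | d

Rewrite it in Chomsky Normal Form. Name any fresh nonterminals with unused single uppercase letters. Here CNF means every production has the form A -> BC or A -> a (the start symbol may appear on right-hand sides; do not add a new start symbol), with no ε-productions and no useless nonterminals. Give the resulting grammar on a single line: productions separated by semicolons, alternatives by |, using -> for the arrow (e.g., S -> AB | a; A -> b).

No ε-productions.
No unit productions to eliminate.
TERM: introduce A -> d and substitute in every rule of length ≥2.
BIN: G -> GSS becomes G -> GB, B -> SS.

S -> d | HH | HS; A -> d; B -> SS; G -> AA | AS | GB; H -> d | SG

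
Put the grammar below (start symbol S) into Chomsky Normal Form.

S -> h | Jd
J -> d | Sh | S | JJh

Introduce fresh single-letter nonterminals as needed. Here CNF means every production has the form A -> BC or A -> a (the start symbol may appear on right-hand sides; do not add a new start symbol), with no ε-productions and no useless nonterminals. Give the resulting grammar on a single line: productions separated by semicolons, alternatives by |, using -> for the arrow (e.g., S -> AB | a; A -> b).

S -> h | JB; A -> h; B -> d; C -> JA; J -> d | h | JB | JC | SA

No ε-productions.
After unit-elimination: S -> h | Jd; J -> d | h | Jd | Sh | JJh.
TERM: introduce B -> d, A -> h and substitute in every rule of length ≥2.
BIN: J -> JJA becomes J -> JC, C -> JA.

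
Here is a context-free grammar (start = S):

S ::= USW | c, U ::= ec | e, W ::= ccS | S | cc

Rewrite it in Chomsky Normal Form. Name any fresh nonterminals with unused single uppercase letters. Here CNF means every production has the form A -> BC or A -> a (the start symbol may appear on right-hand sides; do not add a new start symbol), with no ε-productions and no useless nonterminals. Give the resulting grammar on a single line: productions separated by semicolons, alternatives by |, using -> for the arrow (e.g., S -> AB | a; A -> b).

No ε-productions.
After unit-elimination: S -> c | USW; U -> e | ec; W -> c | cc | USW | ccS.
TERM: introduce B -> c, A -> e and substitute in every rule of length ≥2.
BIN: S -> USW becomes S -> UC, C -> SW; W -> BBS becomes W -> BD, D -> BS; W -> USW becomes W -> UE, E -> SW.

S -> c | UC; A -> e; B -> c; C -> SW; D -> BS; E -> SW; U -> e | AB; W -> c | BB | BD | UE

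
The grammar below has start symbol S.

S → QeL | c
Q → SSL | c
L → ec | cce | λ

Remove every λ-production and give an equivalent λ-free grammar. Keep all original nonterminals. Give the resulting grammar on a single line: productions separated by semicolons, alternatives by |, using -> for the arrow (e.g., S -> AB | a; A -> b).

S -> c | Qe | QeL; L -> ec | cce; Q -> c | SS | SSL

Nullable set: {L}.
S -> QeL: L nullable, giving Qe | QeL.
Drop L -> λ.
Q -> SSL: L nullable, giving SS | SSL.
Unchanged (no nullable symbols): S -> c; L -> cce; L -> ec; Q -> c.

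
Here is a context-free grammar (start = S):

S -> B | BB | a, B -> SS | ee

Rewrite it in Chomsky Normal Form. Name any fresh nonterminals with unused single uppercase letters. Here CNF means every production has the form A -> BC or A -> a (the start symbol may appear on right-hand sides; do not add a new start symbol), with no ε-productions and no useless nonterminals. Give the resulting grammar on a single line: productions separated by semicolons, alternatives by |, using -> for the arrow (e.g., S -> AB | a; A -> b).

No ε-productions.
After unit-elimination: S -> a | BB | SS | ee; B -> SS | ee.
TERM: introduce A -> e and substitute in every rule of length ≥2.

S -> a | AA | BB | SS; A -> e; B -> AA | SS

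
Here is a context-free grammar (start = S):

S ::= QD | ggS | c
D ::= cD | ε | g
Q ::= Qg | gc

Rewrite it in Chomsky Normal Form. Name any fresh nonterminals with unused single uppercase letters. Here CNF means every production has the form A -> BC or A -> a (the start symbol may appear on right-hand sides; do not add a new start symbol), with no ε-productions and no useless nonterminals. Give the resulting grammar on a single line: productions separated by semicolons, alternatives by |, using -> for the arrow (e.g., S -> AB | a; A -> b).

S -> c | BA | BC | QB | QD; A -> c; B -> g; C -> BS; D -> c | g | AD; Q -> BA | QB

Nullable: {D}; after ε-elimination: S -> Q | c | QD | ggS; D -> c | g | cD; Q -> Qg | gc.
After unit-elimination: S -> c | QD | Qg | gc | ggS; D -> c | g | cD; Q -> Qg | gc.
TERM: introduce A -> c, B -> g and substitute in every rule of length ≥2.
BIN: S -> BBS becomes S -> BC, C -> BS.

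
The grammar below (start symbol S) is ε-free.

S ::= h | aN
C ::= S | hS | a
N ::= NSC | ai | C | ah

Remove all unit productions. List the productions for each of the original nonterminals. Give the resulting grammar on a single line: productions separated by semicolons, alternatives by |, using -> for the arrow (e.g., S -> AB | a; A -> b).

Unit productions: C->S, N->C.
Unit pairs (A ⇒* B via units): (C,S), (N,C), (N,S).
S: inherits non-unit rules of {S} → aN | h.
C: inherits non-unit rules of {C, S} → a | aN | h | hS.
N: inherits non-unit rules of {C, N, S} → NSC | a | aN | ah | ai | h | hS.

S -> h | aN; C -> a | h | aN | hS; N -> a | h | aN | ah | ai | hS | NSC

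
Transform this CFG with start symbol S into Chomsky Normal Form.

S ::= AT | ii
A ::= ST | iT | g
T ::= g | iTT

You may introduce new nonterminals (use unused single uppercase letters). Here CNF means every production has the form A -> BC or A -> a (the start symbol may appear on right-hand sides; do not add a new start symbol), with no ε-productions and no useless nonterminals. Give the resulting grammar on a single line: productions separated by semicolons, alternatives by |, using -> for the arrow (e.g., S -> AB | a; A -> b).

S -> AT | BB; A -> g | BT | ST; B -> i; C -> TT; T -> g | BC

No ε-productions.
No unit productions to eliminate.
TERM: introduce B -> i and substitute in every rule of length ≥2.
BIN: T -> BTT becomes T -> BC, C -> TT.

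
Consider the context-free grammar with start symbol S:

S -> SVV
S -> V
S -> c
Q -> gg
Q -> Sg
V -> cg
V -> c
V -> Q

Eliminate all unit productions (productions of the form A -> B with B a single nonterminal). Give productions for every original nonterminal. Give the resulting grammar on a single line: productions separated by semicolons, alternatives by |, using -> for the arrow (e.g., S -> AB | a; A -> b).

S -> c | Sg | cg | gg | SVV; Q -> Sg | gg; V -> c | Sg | cg | gg

Unit productions: S->V, V->Q.
Unit pairs (A ⇒* B via units): (S,Q), (S,V), (V,Q).
S: inherits non-unit rules of {Q, S, V} → SVV | Sg | c | cg | gg.
Q: inherits non-unit rules of {Q} → Sg | gg.
V: inherits non-unit rules of {Q, V} → Sg | c | cg | gg.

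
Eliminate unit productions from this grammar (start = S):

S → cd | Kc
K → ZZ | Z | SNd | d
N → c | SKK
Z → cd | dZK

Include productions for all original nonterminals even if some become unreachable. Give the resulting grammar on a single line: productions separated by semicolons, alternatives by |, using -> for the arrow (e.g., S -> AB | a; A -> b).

S -> Kc | cd; K -> d | ZZ | cd | SNd | dZK; N -> c | SKK; Z -> cd | dZK

Unit productions: K->Z.
Unit pairs (A ⇒* B via units): (K,Z).
S: inherits non-unit rules of {S} → Kc | cd.
K: inherits non-unit rules of {K, Z} → SNd | ZZ | cd | d | dZK.
N: inherits non-unit rules of {N} → SKK | c.
Z: inherits non-unit rules of {Z} → cd | dZK.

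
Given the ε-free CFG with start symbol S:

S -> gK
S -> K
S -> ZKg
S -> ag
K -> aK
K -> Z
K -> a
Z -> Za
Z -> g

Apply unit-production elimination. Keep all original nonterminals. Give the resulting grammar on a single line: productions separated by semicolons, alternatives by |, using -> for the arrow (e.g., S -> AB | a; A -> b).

Unit productions: K->Z, S->K.
Unit pairs (A ⇒* B via units): (K,Z), (S,K), (S,Z).
S: inherits non-unit rules of {K, S, Z} → ZKg | Za | a | aK | ag | g | gK.
K: inherits non-unit rules of {K, Z} → Za | a | aK | g.
Z: inherits non-unit rules of {Z} → Za | g.

S -> a | g | Za | aK | ag | gK | ZKg; K -> a | g | Za | aK; Z -> g | Za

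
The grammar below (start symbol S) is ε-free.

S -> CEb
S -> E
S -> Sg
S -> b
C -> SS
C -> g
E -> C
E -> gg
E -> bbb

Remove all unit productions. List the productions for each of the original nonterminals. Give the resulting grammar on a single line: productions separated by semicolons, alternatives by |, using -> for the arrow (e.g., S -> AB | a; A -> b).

S -> b | g | SS | Sg | gg | CEb | bbb; C -> g | SS; E -> g | SS | gg | bbb

Unit productions: E->C, S->E.
Unit pairs (A ⇒* B via units): (E,C), (S,C), (S,E).
S: inherits non-unit rules of {C, E, S} → CEb | SS | Sg | b | bbb | g | gg.
C: inherits non-unit rules of {C} → SS | g.
E: inherits non-unit rules of {C, E} → SS | bbb | g | gg.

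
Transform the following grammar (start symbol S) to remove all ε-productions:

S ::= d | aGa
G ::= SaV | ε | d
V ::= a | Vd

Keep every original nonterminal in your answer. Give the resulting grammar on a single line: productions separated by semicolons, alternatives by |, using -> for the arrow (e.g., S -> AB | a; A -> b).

Nullable set: {G}.
S -> aGa: G nullable, giving aGa | aa.
Drop G -> ε.
Unchanged (no nullable symbols): S -> d; G -> SaV; G -> d; V -> Vd; V -> a.

S -> d | aa | aGa; G -> d | SaV; V -> a | Vd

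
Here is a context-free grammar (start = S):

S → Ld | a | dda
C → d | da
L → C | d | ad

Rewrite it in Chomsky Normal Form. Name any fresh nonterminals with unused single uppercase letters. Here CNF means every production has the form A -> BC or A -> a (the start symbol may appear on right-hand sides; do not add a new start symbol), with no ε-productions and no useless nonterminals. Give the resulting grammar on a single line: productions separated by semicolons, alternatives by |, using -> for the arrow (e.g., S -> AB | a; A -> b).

S -> a | AD | LA; A -> d; B -> a; D -> AB; L -> d | AB | BA

No ε-productions.
After unit-elimination: S -> a | Ld | dda; C -> d | da; L -> d | ad | da.
TERM: introduce B -> a, A -> d and substitute in every rule of length ≥2.
BIN: S -> AAB becomes S -> AD, D -> AB.
Drop unreachable/unproductive: C.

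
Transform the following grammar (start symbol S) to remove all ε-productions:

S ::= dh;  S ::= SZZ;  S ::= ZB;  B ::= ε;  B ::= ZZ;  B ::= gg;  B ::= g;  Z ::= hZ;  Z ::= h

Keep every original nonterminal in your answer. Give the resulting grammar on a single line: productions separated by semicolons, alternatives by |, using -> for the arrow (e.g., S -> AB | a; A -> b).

Nullable set: {B}.
S -> ZB: B nullable, giving Z | ZB.
Drop B -> ε.
Unchanged (no nullable symbols): S -> SZZ; S -> dh; B -> ZZ; B -> g; B -> gg; Z -> h; Z -> hZ.

S -> Z | ZB | dh | SZZ; B -> g | ZZ | gg; Z -> h | hZ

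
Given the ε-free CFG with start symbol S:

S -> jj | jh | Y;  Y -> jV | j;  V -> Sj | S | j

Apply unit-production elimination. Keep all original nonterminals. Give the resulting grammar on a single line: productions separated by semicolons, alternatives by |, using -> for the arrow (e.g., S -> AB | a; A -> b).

S -> j | jV | jh | jj; V -> j | Sj | jV | jh | jj; Y -> j | jV

Unit productions: S->Y, V->S.
Unit pairs (A ⇒* B via units): (S,Y), (V,S), (V,Y).
S: inherits non-unit rules of {S, Y} → j | jV | jh | jj.
V: inherits non-unit rules of {S, V, Y} → Sj | j | jV | jh | jj.
Y: inherits non-unit rules of {Y} → j | jV.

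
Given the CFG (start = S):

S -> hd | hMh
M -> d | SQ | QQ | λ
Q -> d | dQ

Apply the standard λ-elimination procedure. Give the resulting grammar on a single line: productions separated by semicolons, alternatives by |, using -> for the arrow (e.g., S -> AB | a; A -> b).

S -> hd | hh | hMh; M -> d | QQ | SQ; Q -> d | dQ

Nullable set: {M}.
S -> hMh: M nullable, giving hMh | hh.
Drop M -> λ.
Unchanged (no nullable symbols): S -> hd; M -> QQ; M -> SQ; M -> d; Q -> d; Q -> dQ.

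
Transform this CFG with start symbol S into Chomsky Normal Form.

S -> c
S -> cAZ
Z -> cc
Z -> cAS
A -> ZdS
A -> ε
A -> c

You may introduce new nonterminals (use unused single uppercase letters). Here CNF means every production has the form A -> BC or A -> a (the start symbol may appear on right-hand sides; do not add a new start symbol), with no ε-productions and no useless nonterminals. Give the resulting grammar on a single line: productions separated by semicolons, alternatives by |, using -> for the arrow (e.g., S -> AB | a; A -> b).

Nullable: {A}; after ε-elimination: S -> c | cZ | cAZ; A -> c | ZdS; Z -> cS | cc | cAS.
No unit productions to eliminate.
TERM: introduce C -> c, B -> d and substitute in every rule of length ≥2.
BIN: A -> ZBS becomes A -> ZD, D -> BS; S -> CAZ becomes S -> CE, E -> AZ; Z -> CAS becomes Z -> CF, F -> AS.

S -> c | CE | CZ; A -> c | ZD; B -> d; C -> c; D -> BS; E -> AZ; F -> AS; Z -> CC | CF | CS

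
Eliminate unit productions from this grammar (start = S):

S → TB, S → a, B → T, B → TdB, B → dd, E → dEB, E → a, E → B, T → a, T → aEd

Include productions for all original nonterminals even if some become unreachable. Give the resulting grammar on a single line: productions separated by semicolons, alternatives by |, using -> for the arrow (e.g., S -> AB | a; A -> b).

S -> a | TB; B -> a | dd | TdB | aEd; E -> a | dd | TdB | aEd | dEB; T -> a | aEd

Unit productions: B->T, E->B.
Unit pairs (A ⇒* B via units): (B,T), (E,B), (E,T).
S: inherits non-unit rules of {S} → TB | a.
B: inherits non-unit rules of {B, T} → TdB | a | aEd | dd.
E: inherits non-unit rules of {B, E, T} → TdB | a | aEd | dEB | dd.
T: inherits non-unit rules of {T} → a | aEd.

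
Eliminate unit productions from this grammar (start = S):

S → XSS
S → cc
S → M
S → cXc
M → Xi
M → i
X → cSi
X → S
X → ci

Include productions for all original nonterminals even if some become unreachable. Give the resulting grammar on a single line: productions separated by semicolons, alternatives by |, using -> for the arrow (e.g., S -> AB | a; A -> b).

S -> i | Xi | cc | XSS | cXc; M -> i | Xi; X -> i | Xi | cc | ci | XSS | cSi | cXc

Unit productions: S->M, X->S.
Unit pairs (A ⇒* B via units): (S,M), (X,M), (X,S).
S: inherits non-unit rules of {M, S} → XSS | Xi | cXc | cc | i.
M: inherits non-unit rules of {M} → Xi | i.
X: inherits non-unit rules of {M, S, X} → XSS | Xi | cSi | cXc | cc | ci | i.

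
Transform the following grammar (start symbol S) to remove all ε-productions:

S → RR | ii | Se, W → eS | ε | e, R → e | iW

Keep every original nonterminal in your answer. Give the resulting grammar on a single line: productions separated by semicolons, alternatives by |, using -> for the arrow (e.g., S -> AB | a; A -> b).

S -> RR | Se | ii; R -> e | i | iW; W -> e | eS

Nullable set: {W}.
R -> iW: W nullable, giving i | iW.
Drop W -> ε.
Unchanged (no nullable symbols): S -> RR; S -> Se; S -> ii; R -> e; W -> e; W -> eS.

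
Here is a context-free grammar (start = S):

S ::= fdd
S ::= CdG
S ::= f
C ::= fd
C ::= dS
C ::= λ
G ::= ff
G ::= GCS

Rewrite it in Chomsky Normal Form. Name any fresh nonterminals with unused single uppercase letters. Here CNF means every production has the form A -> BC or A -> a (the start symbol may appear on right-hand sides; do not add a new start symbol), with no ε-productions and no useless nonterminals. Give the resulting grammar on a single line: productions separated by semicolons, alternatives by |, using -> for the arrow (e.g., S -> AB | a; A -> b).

S -> f | AG | BE | CF; A -> d; B -> f; C -> AS | BA; D -> CS; E -> AA; F -> AG; G -> BB | GD | GS

Nullable: {C}; after ε-elimination: S -> f | dG | CdG | fdd; C -> dS | fd; G -> GS | ff | GCS.
No unit productions to eliminate.
TERM: introduce A -> d, B -> f and substitute in every rule of length ≥2.
BIN: G -> GCS becomes G -> GD, D -> CS; S -> BAA becomes S -> BE, E -> AA; S -> CAG becomes S -> CF, F -> AG.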